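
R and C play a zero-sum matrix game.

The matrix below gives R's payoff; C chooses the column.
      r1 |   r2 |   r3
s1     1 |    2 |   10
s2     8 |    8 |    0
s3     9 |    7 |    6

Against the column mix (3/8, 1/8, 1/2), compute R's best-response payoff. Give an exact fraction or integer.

s1: (1)·(3/8) + (2)·(1/8) + (10)·(1/2) = 45/8.
s2: (8)·(3/8) + (8)·(1/8) + (0)·(1/2) = 4.
s3: (9)·(3/8) + (7)·(1/8) + (6)·(1/2) = 29/4.
The best pure response is s3 with expected payoff 29/4.

29/4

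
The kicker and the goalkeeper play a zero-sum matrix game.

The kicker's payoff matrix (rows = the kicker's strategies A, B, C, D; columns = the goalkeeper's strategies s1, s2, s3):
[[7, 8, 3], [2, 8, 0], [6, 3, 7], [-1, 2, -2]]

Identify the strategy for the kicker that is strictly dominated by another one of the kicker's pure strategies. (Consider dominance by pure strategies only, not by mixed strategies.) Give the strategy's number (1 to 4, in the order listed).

4

Compare D with A: 7 > -1, 8 > 2, 3 > -2.
So A strictly dominates D for the kicker; D is strictly dominated.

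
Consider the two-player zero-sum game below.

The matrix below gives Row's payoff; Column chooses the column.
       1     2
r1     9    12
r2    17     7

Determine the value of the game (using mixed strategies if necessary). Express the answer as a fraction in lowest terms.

Row minima are 9 and 7, so Row's maximin is 9; column maxima are 17 and 12, so Column's minimax is 12. These differ, so the equilibrium is in mixed strategies.
Let Row play r1 with probability p. Column is indifferent when 9p + 17(1−p) = 12p + 7(1−p), giving p = 10/13.
Let Column play 1 with probability q. Row is indifferent when 9q + 12(1−q) = 17q + 7(1−q), giving q = 5/13.
The value is 9·(5/13) + (12)·(8/13) = 141/13.

141/13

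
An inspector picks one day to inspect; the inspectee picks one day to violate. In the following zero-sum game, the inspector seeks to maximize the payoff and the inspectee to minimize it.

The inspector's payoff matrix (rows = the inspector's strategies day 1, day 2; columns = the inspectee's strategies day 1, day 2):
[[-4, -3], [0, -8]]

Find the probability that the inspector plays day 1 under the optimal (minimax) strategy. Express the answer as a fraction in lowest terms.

8/9

Row minima are -4 and -8, so the inspector's maximin is -4; column maxima are 0 and -3, so the inspectee's minimax is -3. These differ, so the equilibrium is in mixed strategies.
Let the inspector play day 1 with probability p. The inspectee is indifferent when −4p = −3p − 8(1−p), giving p = 8/9.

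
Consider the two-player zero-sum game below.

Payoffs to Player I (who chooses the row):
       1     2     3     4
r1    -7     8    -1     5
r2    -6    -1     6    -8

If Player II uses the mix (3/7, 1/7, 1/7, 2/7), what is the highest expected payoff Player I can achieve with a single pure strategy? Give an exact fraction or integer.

r1: (-7)·(3/7) + (8)·(1/7) + (-1)·(1/7) + (5)·(2/7) = -4/7.
r2: (-6)·(3/7) + (-1)·(1/7) + (6)·(1/7) + (-8)·(2/7) = -29/7.
The best pure response is r1 with expected payoff -4/7.

-4/7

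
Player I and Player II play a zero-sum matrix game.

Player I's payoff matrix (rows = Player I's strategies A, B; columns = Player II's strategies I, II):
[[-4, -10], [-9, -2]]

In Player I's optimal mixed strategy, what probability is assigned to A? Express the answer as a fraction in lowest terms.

7/13

Row minima are -10 and -9, so Player I's maximin is -9; column maxima are -4 and -2, so Player II's minimax is -4. These differ, so the equilibrium is in mixed strategies.
Let Player I play A with probability p. Player II is indifferent when −4p − 9(1−p) = −10p − 2(1−p), giving p = 7/13.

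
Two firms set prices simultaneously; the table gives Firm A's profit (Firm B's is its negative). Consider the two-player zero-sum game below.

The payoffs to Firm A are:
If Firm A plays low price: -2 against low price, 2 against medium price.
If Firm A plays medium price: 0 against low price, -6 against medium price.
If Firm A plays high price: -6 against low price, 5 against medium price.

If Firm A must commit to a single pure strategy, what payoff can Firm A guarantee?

The worst-case payoff for each row is low price: -2, medium price: -6, high price: -6.
The best of these is -2.

-2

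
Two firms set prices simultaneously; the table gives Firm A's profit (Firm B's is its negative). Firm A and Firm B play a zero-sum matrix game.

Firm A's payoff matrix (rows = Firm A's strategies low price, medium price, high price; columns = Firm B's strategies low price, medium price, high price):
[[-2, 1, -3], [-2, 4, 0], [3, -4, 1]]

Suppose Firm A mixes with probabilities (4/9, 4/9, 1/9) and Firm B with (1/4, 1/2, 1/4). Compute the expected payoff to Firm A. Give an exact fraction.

2/9

Against (1/4, 1/2, 1/4), each row's expected payoff is low price: -3/4; medium price: 3/2; high price: -1.
Taking the (4/9, 4/9, 1/9)-weighted average: (4/9)·(-3/4) + (4/9)·(3/2) + (1/9)·(-1) = 2/9.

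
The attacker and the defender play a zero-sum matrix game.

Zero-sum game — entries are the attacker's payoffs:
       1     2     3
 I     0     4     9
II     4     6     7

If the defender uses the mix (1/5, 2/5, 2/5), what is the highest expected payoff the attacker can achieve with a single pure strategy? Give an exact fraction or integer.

I: (0)·(1/5) + (4)·(2/5) + (9)·(2/5) = 26/5.
II: (4)·(1/5) + (6)·(2/5) + (7)·(2/5) = 6.
The best pure response is II with expected payoff 6.

6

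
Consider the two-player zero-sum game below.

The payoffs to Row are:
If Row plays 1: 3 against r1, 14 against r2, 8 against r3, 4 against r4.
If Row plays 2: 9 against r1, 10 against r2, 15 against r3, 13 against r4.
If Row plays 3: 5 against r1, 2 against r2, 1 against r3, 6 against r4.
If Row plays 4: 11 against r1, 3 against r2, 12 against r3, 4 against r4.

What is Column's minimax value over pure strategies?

The worst case (largest entry) in each column is r1: 11, r2: 14, r3: 15, r4: 13.
The best (smallest) of these is 11.

11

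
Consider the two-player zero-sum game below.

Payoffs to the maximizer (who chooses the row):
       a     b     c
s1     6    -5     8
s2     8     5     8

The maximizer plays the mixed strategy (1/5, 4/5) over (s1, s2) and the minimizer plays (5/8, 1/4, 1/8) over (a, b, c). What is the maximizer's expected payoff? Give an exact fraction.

Against (5/8, 1/4, 1/8), each row's expected payoff is s1: 7/2; s2: 29/4.
Taking the (1/5, 4/5)-weighted average: (1/5)·(7/2) + (4/5)·(29/4) = 13/2.

13/2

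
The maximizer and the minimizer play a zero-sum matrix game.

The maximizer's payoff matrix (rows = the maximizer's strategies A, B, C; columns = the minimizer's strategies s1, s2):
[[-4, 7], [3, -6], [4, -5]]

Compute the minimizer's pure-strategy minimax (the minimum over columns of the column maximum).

4

The worst case (largest entry) in each column is s1: 4, s2: 7.
The best (smallest) of these is 4.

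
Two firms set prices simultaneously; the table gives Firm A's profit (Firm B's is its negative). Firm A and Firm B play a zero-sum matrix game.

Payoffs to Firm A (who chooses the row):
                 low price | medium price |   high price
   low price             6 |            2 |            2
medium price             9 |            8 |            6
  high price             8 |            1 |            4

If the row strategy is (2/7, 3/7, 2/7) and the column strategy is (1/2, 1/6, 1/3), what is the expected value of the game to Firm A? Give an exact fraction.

85/14

Against (1/2, 1/6, 1/3), each row's expected payoff is low price: 4; medium price: 47/6; high price: 11/2.
Taking the (2/7, 3/7, 2/7)-weighted average: (2/7)·(4) + (3/7)·(47/6) + (2/7)·(11/2) = 85/14.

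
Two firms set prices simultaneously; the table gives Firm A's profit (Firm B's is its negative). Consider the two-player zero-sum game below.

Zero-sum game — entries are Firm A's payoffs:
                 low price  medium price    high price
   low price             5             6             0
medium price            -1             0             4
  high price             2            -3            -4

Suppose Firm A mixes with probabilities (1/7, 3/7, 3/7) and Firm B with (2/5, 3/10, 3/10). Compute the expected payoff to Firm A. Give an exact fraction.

23/70

Against (2/5, 3/10, 3/10), each row's expected payoff is low price: 19/5; medium price: 4/5; high price: -13/10.
Taking the (1/7, 3/7, 3/7)-weighted average: (1/7)·(19/5) + (3/7)·(4/5) + (3/7)·(-13/10) = 23/70.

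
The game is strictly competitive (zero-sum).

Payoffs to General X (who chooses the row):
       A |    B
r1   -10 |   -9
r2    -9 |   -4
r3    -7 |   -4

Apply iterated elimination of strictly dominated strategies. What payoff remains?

Column B is strictly dominated by A for General Y (-10<-9, -9<-4, -7<-4); eliminate B.
Row r2 is strictly dominated by row r3 (-7>-9); eliminate r2.
Row r1 is strictly dominated by row r3 (-7>-10); eliminate r1.
Only (r3, A) remains, with payoff -7.

-7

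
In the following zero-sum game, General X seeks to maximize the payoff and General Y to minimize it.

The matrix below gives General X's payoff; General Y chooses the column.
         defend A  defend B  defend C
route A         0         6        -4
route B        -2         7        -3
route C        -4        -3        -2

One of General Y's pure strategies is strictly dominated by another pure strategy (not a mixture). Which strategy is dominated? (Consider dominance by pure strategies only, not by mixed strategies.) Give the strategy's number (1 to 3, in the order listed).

General Y prefers columns that give General X less. Compare defend B with defend A: 0 < 6, -2 < 7, -4 < -3.
So defend A strictly dominates defend B for General Y; defend B is strictly dominated.

2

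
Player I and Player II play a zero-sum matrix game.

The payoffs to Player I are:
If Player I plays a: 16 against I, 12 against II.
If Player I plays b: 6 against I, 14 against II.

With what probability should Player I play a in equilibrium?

2/3

Row minima are 12 and 6, so Player I's maximin is 12; column maxima are 16 and 14, so Player II's minimax is 14. These differ, so the equilibrium is in mixed strategies.
Let Player I play a with probability p. Player II is indifferent when 16p + 6(1−p) = 12p + 14(1−p), giving p = 2/3.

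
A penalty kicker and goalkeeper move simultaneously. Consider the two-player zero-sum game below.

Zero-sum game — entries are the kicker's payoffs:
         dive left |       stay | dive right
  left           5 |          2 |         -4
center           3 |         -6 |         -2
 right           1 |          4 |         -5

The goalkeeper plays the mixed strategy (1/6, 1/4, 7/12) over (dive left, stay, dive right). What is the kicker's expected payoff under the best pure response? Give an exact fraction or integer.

-1

left: (5)·(1/6) + (2)·(1/4) + (-4)·(7/12) = -1.
center: (3)·(1/6) + (-6)·(1/4) + (-2)·(7/12) = -13/6.
right: (1)·(1/6) + (4)·(1/4) + (-5)·(7/12) = -7/4.
The best pure response is left with expected payoff -1.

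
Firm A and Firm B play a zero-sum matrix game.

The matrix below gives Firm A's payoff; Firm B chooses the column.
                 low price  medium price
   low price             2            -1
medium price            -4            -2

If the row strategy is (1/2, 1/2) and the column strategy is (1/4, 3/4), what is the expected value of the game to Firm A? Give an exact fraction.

-11/8

Against (1/4, 3/4), each row's expected payoff is low price: -1/4; medium price: -5/2.
Taking the (1/2, 1/2)-weighted average: (1/2)·(-1/4) + (1/2)·(-5/2) = -11/8.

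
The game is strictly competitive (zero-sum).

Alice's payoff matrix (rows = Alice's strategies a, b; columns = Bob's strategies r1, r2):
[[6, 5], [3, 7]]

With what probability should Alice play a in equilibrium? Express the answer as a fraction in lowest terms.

4/5

Row minima are 5 and 3, so Alice's maximin is 5; column maxima are 6 and 7, so Bob's minimax is 6. These differ, so the equilibrium is in mixed strategies.
Let Alice play a with probability p. Bob is indifferent when 6p + 3(1−p) = 5p + 7(1−p), giving p = 4/5.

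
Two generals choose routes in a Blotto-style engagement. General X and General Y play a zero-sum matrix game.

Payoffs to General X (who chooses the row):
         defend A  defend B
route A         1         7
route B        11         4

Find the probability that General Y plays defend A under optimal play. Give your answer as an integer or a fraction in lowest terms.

3/13

Row minima are 1 and 4, so General X's maximin is 4; column maxima are 11 and 7, so General Y's minimax is 7. These differ, so the equilibrium is in mixed strategies.
Let General Y play defend A with probability q. General X is indifferent when q + 7(1−q) = 11q + 4(1−q), giving q = 3/13.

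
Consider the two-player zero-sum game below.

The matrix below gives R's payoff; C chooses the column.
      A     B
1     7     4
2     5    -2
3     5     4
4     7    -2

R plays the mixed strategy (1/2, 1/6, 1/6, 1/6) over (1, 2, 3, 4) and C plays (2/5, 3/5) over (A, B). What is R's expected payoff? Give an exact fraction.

Against (2/5, 3/5), each row's expected payoff is 1: 26/5; 2: 4/5; 3: 22/5; 4: 8/5.
Taking the (1/2, 1/6, 1/6, 1/6)-weighted average: (1/2)·(26/5) + (1/6)·(4/5) + (1/6)·(22/5) + (1/6)·(8/5) = 56/15.

56/15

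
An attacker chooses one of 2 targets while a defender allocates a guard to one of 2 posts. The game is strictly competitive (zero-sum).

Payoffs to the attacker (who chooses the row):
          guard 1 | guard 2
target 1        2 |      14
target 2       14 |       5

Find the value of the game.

62/7

Row minima are 2 and 5, so the attacker's maximin is 5; column maxima are 14 and 14, so the defender's minimax is 14. These differ, so the equilibrium is in mixed strategies.
Let the attacker play target 1 with probability p. The defender is indifferent when 2p + 14(1−p) = 14p + 5(1−p), giving p = 3/7.
Let the defender play guard 1 with probability q. The attacker is indifferent when 2q + 14(1−q) = 14q + 5(1−q), giving q = 3/7.
The value is 2·(3/7) + (14)·(4/7) = 62/7.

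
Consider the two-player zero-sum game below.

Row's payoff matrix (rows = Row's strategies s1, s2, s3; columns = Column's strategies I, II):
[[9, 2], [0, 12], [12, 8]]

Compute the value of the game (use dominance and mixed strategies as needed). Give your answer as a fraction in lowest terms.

9

Row s1 is strictly dominated by row s3, so Row never plays it.
The remaining 2×2 game on (s2, s3) × (I, II) has no saddle point. Let Row play s2 with probability p; indifference gives 12(1−p) = 12p + 8(1−p), so p = 1/4.
Similarly Column's optimal q on I is 1/4, and the value is 0·(1/4) + (12)·(3/4) = 9.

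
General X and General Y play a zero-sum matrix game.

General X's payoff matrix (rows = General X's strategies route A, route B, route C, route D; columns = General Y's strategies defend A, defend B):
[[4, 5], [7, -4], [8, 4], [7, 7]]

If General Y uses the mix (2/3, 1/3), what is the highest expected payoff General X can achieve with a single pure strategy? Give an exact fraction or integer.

7

route A: (4)·(2/3) + (5)·(1/3) = 13/3.
route B: (7)·(2/3) + (-4)·(1/3) = 10/3.
route C: (8)·(2/3) + (4)·(1/3) = 20/3.
route D: (7)·(2/3) + (7)·(1/3) = 7.
The best pure response is route D with expected payoff 7.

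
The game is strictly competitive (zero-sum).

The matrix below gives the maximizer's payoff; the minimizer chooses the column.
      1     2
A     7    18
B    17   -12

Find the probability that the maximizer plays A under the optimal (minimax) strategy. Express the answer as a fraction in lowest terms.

Row minima are 7 and -12, so the maximizer's maximin is 7; column maxima are 17 and 18, so the minimizer's minimax is 17. These differ, so the equilibrium is in mixed strategies.
Let the maximizer play A with probability p. The minimizer is indifferent when 7p + 17(1−p) = 18p − 12(1−p), giving p = 29/40.

29/40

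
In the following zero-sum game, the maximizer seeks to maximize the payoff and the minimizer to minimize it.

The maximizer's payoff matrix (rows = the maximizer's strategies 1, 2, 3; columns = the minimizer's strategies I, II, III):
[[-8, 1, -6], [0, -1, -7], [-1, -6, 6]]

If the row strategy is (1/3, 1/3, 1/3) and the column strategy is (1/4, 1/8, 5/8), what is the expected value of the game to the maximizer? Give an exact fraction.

Against (1/4, 1/8, 5/8), each row's expected payoff is 1: -45/8; 2: -9/2; 3: 11/4.
Taking the (1/3, 1/3, 1/3)-weighted average: (1/3)·(-45/8) + (1/3)·(-9/2) + (1/3)·(11/4) = -59/24.

-59/24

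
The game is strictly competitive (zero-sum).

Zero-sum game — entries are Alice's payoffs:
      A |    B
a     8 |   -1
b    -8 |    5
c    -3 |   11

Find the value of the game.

Row b is strictly dominated by row c, so Alice never plays it.
The remaining 2×2 game on (a, c) × (A, B) has no saddle point. Let Alice play a with probability p; indifference gives 8p − 3(1−p) = −p + 11(1−p), so p = 14/23.
Similarly Bob's optimal q on A is 12/23, and the value is 8·(12/23) + (-1)·(11/23) = 85/23.

85/23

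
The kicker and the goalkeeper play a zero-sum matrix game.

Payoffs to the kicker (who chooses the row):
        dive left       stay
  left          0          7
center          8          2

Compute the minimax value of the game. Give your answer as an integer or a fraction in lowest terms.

56/13

Row minima are 0 and 2, so the kicker's maximin is 2; column maxima are 8 and 7, so the goalkeeper's minimax is 7. These differ, so the equilibrium is in mixed strategies.
Let the kicker play left with probability p. The goalkeeper is indifferent when 8(1−p) = 7p + 2(1−p), giving p = 6/13.
Let the goalkeeper play dive left with probability q. The kicker is indifferent when 7(1−q) = 8q + 2(1−q), giving q = 5/13.
The value is 0·(5/13) + (7)·(8/13) = 56/13.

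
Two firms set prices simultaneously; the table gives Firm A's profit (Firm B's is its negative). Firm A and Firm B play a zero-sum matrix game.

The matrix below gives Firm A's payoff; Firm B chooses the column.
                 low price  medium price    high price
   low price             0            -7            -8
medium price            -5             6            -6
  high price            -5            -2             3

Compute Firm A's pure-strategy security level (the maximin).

The worst-case payoff for each row is low price: -8, medium price: -6, high price: -5.
The best of these is -5.

-5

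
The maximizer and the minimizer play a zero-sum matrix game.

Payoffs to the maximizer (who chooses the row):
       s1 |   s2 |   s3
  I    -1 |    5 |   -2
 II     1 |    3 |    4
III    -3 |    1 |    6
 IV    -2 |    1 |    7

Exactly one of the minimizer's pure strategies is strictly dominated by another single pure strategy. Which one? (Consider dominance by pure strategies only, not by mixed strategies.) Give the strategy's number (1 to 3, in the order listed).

The minimizer prefers columns that give the maximizer less. Compare s2 with s1: -1 < 5, 1 < 3, -3 < 1, -2 < 1.
So s1 strictly dominates s2 for the minimizer; s2 is strictly dominated.

2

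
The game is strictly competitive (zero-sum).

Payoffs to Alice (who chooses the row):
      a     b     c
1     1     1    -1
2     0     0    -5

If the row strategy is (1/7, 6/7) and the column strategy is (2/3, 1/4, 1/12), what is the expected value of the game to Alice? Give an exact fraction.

Against (2/3, 1/4, 1/12), each row's expected payoff is 1: 5/6; 2: -5/12.
Taking the (1/7, 6/7)-weighted average: (1/7)·(5/6) + (6/7)·(-5/12) = -5/21.

-5/21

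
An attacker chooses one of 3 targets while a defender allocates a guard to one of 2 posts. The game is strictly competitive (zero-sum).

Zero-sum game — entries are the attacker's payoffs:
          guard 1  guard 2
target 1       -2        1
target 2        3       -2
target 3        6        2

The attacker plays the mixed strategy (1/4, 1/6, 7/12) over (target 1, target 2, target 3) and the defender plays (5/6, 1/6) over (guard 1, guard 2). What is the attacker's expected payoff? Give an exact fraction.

223/72

Against (5/6, 1/6), each row's expected payoff is target 1: -3/2; target 2: 13/6; target 3: 16/3.
Taking the (1/4, 1/6, 7/12)-weighted average: (1/4)·(-3/2) + (1/6)·(13/6) + (7/12)·(16/3) = 223/72.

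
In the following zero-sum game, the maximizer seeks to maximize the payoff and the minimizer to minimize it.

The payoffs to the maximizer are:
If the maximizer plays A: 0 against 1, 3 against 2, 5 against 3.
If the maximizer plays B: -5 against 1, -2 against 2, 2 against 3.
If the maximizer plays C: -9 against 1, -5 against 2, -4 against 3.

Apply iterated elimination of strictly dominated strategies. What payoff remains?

0

Row C is strictly dominated by row A (0>-9, 3>-5, 5>-4); eliminate C.
Column 2 is strictly dominated by 1 for the minimizer (0<3, -5<-2); eliminate 2.
Row B is strictly dominated by row A (0>-5, 5>2); eliminate B.
Column 3 is strictly dominated by 1 for the minimizer (0<5); eliminate 3.
Only (A, 1) remains, with payoff 0.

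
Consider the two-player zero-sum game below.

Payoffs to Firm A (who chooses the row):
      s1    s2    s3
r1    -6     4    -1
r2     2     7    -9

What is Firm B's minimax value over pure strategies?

The worst case (largest entry) in each column is s1: 2, s2: 7, s3: -1.
The best (smallest) of these is -1.

-1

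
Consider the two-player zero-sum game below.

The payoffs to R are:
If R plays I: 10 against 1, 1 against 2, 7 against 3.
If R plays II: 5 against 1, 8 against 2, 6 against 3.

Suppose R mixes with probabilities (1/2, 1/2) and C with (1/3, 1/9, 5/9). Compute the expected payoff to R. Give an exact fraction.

Against (1/3, 1/9, 5/9), each row's expected payoff is I: 22/3; II: 53/9.
Taking the (1/2, 1/2)-weighted average: (1/2)·(22/3) + (1/2)·(53/9) = 119/18.

119/18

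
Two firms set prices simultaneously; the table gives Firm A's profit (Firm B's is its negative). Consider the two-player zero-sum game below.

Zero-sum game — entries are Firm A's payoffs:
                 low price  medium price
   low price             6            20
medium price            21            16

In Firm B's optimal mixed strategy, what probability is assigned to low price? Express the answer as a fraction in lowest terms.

4/19

Row minima are 6 and 16, so Firm A's maximin is 16; column maxima are 21 and 20, so Firm B's minimax is 20. These differ, so the equilibrium is in mixed strategies.
Let Firm B play low price with probability q. Firm A is indifferent when 6q + 20(1−q) = 21q + 16(1−q), giving q = 4/19.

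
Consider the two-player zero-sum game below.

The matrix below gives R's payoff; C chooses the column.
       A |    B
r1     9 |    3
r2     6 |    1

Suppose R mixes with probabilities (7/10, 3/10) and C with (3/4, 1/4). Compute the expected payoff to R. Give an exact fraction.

Against (3/4, 1/4), each row's expected payoff is r1: 15/2; r2: 19/4.
Taking the (7/10, 3/10)-weighted average: (7/10)·(15/2) + (3/10)·(19/4) = 267/40.

267/40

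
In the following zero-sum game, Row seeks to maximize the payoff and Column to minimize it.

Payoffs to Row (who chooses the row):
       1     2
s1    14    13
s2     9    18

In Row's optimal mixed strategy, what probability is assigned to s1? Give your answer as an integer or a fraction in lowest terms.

9/10

Row minima are 13 and 9, so Row's maximin is 13; column maxima are 14 and 18, so Column's minimax is 14. These differ, so the equilibrium is in mixed strategies.
Let Row play s1 with probability p. Column is indifferent when 14p + 9(1−p) = 13p + 18(1−p), giving p = 9/10.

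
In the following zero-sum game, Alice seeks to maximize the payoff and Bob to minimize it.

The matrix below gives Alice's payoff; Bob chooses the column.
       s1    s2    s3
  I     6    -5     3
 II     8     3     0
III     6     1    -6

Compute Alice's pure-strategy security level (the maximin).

0

The worst-case payoff for each row is I: -5, II: 0, III: -6.
The best of these is 0.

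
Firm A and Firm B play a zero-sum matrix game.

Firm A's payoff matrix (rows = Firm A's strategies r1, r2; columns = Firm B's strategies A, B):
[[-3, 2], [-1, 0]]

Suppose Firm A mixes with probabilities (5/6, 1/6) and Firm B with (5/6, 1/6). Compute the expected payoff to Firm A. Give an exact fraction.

Against (5/6, 1/6), each row's expected payoff is r1: -13/6; r2: -5/6.
Taking the (5/6, 1/6)-weighted average: (5/6)·(-13/6) + (1/6)·(-5/6) = -35/18.

-35/18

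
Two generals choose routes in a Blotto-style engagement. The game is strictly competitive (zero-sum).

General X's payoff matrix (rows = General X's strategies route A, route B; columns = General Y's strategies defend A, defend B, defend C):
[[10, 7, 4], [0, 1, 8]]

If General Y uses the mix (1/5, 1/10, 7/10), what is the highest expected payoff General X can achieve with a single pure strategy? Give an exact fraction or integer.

57/10

route A: (10)·(1/5) + (7)·(1/10) + (4)·(7/10) = 11/2.
route B: (0)·(1/5) + (1)·(1/10) + (8)·(7/10) = 57/10.
The best pure response is route B with expected payoff 57/10.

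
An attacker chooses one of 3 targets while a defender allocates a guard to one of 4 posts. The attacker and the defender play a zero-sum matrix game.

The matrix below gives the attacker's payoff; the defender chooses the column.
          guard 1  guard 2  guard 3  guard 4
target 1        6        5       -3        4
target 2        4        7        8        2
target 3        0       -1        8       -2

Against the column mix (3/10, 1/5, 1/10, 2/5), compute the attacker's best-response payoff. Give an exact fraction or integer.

target 1: (6)·(3/10) + (5)·(1/5) + (-3)·(1/10) + (4)·(2/5) = 41/10.
target 2: (4)·(3/10) + (7)·(1/5) + (8)·(1/10) + (2)·(2/5) = 21/5.
target 3: (0)·(3/10) + (-1)·(1/5) + (8)·(1/10) + (-2)·(2/5) = -1/5.
The best pure response is target 2 with expected payoff 21/5.

21/5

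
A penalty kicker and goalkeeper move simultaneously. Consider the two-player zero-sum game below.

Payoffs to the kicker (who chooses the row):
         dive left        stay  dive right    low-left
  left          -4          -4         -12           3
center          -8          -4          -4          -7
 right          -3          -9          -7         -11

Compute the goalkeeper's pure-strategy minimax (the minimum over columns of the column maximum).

-4

The worst case (largest entry) in each column is dive left: -3, stay: -4, dive right: -4, low-left: 3.
The best (smallest) of these is -4.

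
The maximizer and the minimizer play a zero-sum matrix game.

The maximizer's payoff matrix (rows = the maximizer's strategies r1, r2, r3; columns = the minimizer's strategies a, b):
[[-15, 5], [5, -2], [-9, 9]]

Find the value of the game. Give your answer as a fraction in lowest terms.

Row r1 is strictly dominated by row r3, so the maximizer never plays it.
The remaining 2×2 game on (r2, r3) × (a, b) has no saddle point. Let the maximizer play r2 with probability p; indifference gives 5p − 9(1−p) = −2p + 9(1−p), so p = 18/25.
Similarly the minimizer's optimal q on a is 11/25, and the value is 5·(11/25) + (-2)·(14/25) = 27/25.

27/25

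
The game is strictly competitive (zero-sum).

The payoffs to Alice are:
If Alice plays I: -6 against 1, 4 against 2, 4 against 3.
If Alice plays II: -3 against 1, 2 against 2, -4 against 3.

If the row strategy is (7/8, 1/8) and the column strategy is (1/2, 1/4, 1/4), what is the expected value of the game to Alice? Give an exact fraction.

Against (1/2, 1/4, 1/4), each row's expected payoff is I: -1; II: -2.
Taking the (7/8, 1/8)-weighted average: (7/8)·(-1) + (1/8)·(-2) = -9/8.

-9/8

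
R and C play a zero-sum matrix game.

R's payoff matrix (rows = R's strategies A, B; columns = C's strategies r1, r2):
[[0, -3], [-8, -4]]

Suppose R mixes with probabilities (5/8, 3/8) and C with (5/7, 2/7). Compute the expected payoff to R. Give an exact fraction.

Against (5/7, 2/7), each row's expected payoff is A: -6/7; B: -48/7.
Taking the (5/8, 3/8)-weighted average: (5/8)·(-6/7) + (3/8)·(-48/7) = -87/28.

-87/28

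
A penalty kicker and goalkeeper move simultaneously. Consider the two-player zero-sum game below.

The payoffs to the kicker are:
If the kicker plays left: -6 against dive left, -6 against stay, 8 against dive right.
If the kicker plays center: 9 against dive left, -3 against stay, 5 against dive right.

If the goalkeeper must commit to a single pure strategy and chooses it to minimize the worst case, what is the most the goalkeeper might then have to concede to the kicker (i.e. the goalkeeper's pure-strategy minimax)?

The worst case (largest entry) in each column is dive left: 9, stay: -3, dive right: 8.
The best (smallest) of these is -3.

-3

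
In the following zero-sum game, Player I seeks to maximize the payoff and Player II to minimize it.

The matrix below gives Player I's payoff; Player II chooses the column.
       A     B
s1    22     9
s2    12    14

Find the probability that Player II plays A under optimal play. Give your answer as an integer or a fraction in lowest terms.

1/3

Row minima are 9 and 12, so Player I's maximin is 12; column maxima are 22 and 14, so Player II's minimax is 14. These differ, so the equilibrium is in mixed strategies.
Let Player II play A with probability q. Player I is indifferent when 22q + 9(1−q) = 12q + 14(1−q), giving q = 1/3.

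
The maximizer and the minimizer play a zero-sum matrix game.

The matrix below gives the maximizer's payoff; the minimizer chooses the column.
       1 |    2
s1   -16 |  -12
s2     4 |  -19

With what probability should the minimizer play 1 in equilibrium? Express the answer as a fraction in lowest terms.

7/27

Row minima are -16 and -19, so the maximizer's maximin is -16; column maxima are 4 and -12, so the minimizer's minimax is -12. These differ, so the equilibrium is in mixed strategies.
Let the minimizer play 1 with probability q. The maximizer is indifferent when −16q − 12(1−q) = 4q − 19(1−q), giving q = 7/27.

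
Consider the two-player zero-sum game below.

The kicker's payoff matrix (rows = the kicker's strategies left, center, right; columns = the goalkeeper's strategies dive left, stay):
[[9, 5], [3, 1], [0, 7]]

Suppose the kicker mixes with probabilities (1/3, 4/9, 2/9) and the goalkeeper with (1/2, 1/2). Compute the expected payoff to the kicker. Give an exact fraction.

4

Against (1/2, 1/2), each row's expected payoff is left: 7; center: 2; right: 7/2.
Taking the (1/3, 4/9, 2/9)-weighted average: (1/3)·(7) + (4/9)·(2) + (2/9)·(7/2) = 4.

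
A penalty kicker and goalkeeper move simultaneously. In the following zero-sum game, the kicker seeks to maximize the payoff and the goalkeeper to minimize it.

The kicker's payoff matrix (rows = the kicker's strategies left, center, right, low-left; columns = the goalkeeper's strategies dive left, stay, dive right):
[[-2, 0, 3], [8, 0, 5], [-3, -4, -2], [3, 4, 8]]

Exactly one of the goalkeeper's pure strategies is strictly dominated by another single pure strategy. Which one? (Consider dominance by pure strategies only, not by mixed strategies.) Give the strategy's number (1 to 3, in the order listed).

The goalkeeper prefers columns that give the kicker less. Compare dive right with stay: 0 < 3, 0 < 5, -4 < -2, 4 < 8.
So stay strictly dominates dive right for the goalkeeper; dive right is strictly dominated.

3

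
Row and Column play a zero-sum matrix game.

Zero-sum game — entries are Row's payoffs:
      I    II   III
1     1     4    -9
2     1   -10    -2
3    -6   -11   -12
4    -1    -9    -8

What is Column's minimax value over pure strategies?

-2

The worst case (largest entry) in each column is I: 1, II: 4, III: -2.
The best (smallest) of these is -2.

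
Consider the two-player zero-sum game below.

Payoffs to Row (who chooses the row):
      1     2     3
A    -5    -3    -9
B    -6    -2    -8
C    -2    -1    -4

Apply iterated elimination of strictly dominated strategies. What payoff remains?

-4

Row A is strictly dominated by row C (-2>-5, -1>-3, -4>-9); eliminate A.
Row B is strictly dominated by row C (-2>-6, -1>-2, -4>-8); eliminate B.
Column 1 is strictly dominated by 3 for Column (-4<-2); eliminate 1.
Column 2 is strictly dominated by 3 for Column (-4<-1); eliminate 2.
Only (C, 3) remains, with payoff -4.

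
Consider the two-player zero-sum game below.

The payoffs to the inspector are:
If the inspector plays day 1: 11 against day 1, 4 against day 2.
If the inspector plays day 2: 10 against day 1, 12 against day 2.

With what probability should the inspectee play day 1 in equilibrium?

Row minima are 4 and 10, so the inspector's maximin is 10; column maxima are 11 and 12, so the inspectee's minimax is 11. These differ, so the equilibrium is in mixed strategies.
Let the inspectee play day 1 with probability q. The inspector is indifferent when 11q + 4(1−q) = 10q + 12(1−q), giving q = 8/9.

8/9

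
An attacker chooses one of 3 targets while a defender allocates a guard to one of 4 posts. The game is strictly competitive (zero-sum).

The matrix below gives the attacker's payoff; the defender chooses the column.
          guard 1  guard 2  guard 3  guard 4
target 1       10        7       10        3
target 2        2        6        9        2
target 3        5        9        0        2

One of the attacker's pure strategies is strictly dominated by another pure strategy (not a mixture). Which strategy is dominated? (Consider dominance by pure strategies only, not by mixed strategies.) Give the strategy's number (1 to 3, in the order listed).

Compare target 2 with target 1: 10 > 2, 7 > 6, 10 > 9, 3 > 2.
So target 1 strictly dominates target 2 for the attacker; target 2 is strictly dominated.

2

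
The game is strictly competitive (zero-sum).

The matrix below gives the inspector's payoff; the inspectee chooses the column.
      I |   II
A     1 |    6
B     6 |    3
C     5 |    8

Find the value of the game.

Row A is strictly dominated by row C, so the inspector never plays it.
The remaining 2×2 game on (B, C) × (I, II) has no saddle point. Let the inspector play B with probability p; indifference gives 6p + 5(1−p) = 3p + 8(1−p), so p = 1/2.
Similarly the inspectee's optimal q on I is 5/6, and the value is 6·(5/6) + (3)·(1/6) = 11/2.

11/2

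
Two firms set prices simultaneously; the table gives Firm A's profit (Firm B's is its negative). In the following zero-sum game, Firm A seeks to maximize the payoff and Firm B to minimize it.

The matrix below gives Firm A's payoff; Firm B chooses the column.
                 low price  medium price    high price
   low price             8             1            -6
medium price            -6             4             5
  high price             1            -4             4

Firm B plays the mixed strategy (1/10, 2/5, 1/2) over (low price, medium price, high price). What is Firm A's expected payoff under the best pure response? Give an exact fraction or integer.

low price: (8)·(1/10) + (1)·(2/5) + (-6)·(1/2) = -9/5.
medium price: (-6)·(1/10) + (4)·(2/5) + (5)·(1/2) = 7/2.
high price: (1)·(1/10) + (-4)·(2/5) + (4)·(1/2) = 1/2.
The best pure response is medium price with expected payoff 7/2.

7/2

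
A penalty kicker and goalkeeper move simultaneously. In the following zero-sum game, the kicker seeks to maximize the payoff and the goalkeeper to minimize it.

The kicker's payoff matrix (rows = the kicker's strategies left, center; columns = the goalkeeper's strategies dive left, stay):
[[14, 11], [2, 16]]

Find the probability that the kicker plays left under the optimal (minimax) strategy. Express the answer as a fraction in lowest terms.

14/17

Row minima are 11 and 2, so the kicker's maximin is 11; column maxima are 14 and 16, so the goalkeeper's minimax is 14. These differ, so the equilibrium is in mixed strategies.
Let the kicker play left with probability p. The goalkeeper is indifferent when 14p + 2(1−p) = 11p + 16(1−p), giving p = 14/17.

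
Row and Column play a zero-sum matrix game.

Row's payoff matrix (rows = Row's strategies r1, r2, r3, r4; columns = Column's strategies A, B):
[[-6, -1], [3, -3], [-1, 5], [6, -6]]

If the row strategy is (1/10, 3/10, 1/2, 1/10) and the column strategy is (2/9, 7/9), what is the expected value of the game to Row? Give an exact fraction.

71/90

Against (2/9, 7/9), each row's expected payoff is r1: -19/9; r2: -5/3; r3: 11/3; r4: -10/3.
Taking the (1/10, 3/10, 1/2, 1/10)-weighted average: (1/10)·(-19/9) + (3/10)·(-5/3) + (1/2)·(11/3) + (1/10)·(-10/3) = 71/90.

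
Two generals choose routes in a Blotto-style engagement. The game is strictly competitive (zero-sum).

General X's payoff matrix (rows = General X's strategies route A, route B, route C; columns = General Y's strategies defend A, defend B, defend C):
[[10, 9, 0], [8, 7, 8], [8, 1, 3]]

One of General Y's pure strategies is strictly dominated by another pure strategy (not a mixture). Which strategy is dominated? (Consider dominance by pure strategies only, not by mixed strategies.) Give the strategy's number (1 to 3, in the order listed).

1

General Y prefers columns that give General X less. Compare defend A with defend B: 9 < 10, 7 < 8, 1 < 8.
So defend B strictly dominates defend A for General Y; defend A is strictly dominated.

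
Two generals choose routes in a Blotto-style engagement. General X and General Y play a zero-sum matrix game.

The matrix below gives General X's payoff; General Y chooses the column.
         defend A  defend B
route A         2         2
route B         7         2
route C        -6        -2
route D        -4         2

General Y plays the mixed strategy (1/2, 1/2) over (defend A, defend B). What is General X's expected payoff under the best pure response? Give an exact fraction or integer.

route A: (2)·(1/2) + (2)·(1/2) = 2.
route B: (7)·(1/2) + (2)·(1/2) = 9/2.
route C: (-6)·(1/2) + (-2)·(1/2) = -4.
route D: (-4)·(1/2) + (2)·(1/2) = -1.
The best pure response is route B with expected payoff 9/2.

9/2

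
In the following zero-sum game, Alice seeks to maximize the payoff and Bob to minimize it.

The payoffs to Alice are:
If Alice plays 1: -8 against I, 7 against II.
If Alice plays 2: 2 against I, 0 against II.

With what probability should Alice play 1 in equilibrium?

Row minima are -8 and 0, so Alice's maximin is 0; column maxima are 2 and 7, so Bob's minimax is 2. These differ, so the equilibrium is in mixed strategies.
Let Alice play 1 with probability p. Bob is indifferent when −8p + 2(1−p) = 7p, giving p = 2/17.

2/17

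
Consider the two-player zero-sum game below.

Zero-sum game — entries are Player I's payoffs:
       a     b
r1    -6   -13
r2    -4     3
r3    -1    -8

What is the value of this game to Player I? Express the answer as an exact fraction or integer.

-5/2

Row r1 is strictly dominated by row r3, so Player I never plays it.
The remaining 2×2 game on (r2, r3) × (a, b) has no saddle point. Let Player I play r2 with probability p; indifference gives −4p − (1−p) = 3p − 8(1−p), so p = 1/2.
Similarly Player II's optimal q on a is 11/14, and the value is -4·(11/14) + (3)·(3/14) = -5/2.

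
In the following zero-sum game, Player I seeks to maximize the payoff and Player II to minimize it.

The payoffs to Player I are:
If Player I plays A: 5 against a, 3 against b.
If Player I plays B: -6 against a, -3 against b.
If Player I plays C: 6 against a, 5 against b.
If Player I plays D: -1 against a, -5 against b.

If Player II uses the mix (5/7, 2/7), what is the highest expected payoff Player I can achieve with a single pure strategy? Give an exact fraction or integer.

40/7

A: (5)·(5/7) + (3)·(2/7) = 31/7.
B: (-6)·(5/7) + (-3)·(2/7) = -36/7.
C: (6)·(5/7) + (5)·(2/7) = 40/7.
D: (-1)·(5/7) + (-5)·(2/7) = -15/7.
The best pure response is C with expected payoff 40/7.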